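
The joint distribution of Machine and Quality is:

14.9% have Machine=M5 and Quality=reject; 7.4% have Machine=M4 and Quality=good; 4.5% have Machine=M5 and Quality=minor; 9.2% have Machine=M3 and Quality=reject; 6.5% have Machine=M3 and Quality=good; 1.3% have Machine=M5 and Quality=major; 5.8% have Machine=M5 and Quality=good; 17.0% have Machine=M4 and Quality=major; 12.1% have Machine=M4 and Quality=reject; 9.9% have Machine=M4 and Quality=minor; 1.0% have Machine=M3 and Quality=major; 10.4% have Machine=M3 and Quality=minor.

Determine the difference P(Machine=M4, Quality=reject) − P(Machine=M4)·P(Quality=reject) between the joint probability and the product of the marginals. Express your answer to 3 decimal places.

-0.047

P(Machine=M4) = 0.074 + 0.099 + 0.170 + 0.121 = 0.464.
P(Quality=reject) = 0.092 + 0.121 + 0.149 = 0.362.
P(Machine=M4, Quality=reject) − P(Machine=M4)P(Quality=reject) = 0.121 − 0.464×0.362 = -0.047.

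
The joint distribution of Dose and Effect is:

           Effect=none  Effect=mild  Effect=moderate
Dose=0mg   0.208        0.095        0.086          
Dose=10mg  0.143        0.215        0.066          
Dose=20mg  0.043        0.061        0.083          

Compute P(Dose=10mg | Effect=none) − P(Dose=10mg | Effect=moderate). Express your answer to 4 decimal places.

0.0821

P(Effect=none) = 0.208 + 0.143 + 0.043 = 0.394; P(Dose=10mg | Effect=none) = 0.143/0.394 = 0.36294.
P(Effect=moderate) = 0.086 + 0.066 + 0.083 = 0.235; P(Dose=10mg | Effect=moderate) = 0.066/0.235 = 0.28085.
Difference = 0.0821.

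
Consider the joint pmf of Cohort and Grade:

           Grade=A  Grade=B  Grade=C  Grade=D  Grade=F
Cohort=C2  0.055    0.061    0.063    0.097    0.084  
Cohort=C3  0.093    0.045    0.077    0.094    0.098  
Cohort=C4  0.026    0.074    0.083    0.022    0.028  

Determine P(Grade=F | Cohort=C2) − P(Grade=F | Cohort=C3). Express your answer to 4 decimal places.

-0.0075

P(Cohort=C2) = 0.055 + 0.061 + 0.063 + 0.097 + 0.084 = 0.360; P(Grade=F | Cohort=C2) = 0.084/0.360 = 0.23333.
P(Cohort=C3) = 0.093 + 0.045 + 0.077 + 0.094 + 0.098 = 0.407; P(Grade=F | Cohort=C3) = 0.098/0.407 = 0.24079.
Difference = -0.0075.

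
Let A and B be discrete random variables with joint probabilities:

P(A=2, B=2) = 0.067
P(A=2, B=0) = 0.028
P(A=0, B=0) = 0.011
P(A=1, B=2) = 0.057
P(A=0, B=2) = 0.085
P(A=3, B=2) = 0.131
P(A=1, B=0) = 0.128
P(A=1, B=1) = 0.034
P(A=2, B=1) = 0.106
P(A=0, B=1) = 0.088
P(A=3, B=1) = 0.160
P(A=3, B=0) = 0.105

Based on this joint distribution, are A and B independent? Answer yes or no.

P(A=1) = 0.219 and P(B=0) = 0.272, so their product is 0.05957, but P(A=1, B=0) = 0.128. Since these differ, A and B are not independent.

no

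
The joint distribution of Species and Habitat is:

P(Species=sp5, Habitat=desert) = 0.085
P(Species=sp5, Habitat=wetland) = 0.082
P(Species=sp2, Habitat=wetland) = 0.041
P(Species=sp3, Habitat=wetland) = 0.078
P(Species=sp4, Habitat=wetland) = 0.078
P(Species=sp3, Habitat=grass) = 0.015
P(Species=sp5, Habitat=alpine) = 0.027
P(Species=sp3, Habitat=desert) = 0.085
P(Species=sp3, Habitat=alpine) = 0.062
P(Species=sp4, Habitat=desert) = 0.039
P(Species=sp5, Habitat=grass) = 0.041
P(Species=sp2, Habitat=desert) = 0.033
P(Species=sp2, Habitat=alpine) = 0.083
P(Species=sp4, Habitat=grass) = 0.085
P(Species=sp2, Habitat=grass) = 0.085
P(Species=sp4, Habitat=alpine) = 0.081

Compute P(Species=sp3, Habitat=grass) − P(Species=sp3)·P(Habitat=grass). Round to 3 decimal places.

-0.039

P(Species=sp3) = 0.015 + 0.078 + 0.085 + 0.062 = 0.240.
P(Habitat=grass) = 0.085 + 0.015 + 0.085 + 0.041 = 0.226.
P(Species=sp3, Habitat=grass) − P(Species=sp3)P(Habitat=grass) = 0.015 − 0.240×0.226 = -0.039.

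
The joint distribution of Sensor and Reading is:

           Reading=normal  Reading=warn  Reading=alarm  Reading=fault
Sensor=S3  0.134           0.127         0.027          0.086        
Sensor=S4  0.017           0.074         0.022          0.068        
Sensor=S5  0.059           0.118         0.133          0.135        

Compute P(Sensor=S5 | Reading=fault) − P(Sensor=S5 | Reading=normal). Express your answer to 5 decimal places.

0.18618

P(Reading=fault) = 0.086 + 0.068 + 0.135 = 0.289; P(Sensor=S5 | Reading=fault) = 0.135/0.289 = 0.467128.
P(Reading=normal) = 0.134 + 0.017 + 0.059 = 0.210; P(Sensor=S5 | Reading=normal) = 0.059/0.210 = 0.280952.
Difference = 0.18618.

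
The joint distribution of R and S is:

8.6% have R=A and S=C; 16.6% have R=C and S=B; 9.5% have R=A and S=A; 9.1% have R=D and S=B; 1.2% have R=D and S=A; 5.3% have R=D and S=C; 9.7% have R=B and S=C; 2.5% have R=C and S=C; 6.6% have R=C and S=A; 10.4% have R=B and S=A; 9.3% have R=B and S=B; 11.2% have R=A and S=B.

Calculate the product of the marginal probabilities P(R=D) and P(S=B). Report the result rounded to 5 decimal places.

0.07207

P(R=D) = 0.012 + 0.091 + 0.053 = 0.156.
P(S=B) = 0.112 + 0.093 + 0.166 + 0.091 = 0.462.
Product: 0.156 × 0.462 = 0.07207.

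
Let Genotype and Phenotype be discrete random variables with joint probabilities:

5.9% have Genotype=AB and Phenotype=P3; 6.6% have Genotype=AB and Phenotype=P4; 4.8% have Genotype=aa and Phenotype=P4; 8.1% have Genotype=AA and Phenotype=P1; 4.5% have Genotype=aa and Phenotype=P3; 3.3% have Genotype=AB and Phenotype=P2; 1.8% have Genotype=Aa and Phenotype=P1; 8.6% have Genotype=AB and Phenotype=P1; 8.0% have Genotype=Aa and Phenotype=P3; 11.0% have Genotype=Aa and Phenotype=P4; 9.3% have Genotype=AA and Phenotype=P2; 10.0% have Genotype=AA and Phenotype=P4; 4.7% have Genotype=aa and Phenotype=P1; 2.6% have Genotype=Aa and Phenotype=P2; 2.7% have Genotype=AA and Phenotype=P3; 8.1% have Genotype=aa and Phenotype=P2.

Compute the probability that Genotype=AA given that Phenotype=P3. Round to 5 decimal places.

0.12796

P(Phenotype=P3) = 0.027 + 0.080 + 0.045 + 0.059 = 0.211.
P(Genotype=AA | Phenotype=P3) = 0.027/0.211 = 0.12796.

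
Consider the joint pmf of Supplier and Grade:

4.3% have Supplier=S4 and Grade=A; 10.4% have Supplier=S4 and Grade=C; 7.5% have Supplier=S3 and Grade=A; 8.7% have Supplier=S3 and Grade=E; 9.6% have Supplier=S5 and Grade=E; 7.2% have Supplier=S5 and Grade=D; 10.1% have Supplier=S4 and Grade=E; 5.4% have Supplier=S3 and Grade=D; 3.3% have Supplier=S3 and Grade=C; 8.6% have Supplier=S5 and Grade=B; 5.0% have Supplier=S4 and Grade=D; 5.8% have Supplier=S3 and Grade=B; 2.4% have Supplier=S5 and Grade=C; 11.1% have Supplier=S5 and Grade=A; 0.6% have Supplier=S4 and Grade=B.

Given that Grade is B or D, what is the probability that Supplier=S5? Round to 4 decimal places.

0.4847

P(Grade=B) = 0.058 + 0.006 + 0.086 = 0.150.
P(Grade=D) = 0.054 + 0.050 + 0.072 = 0.176.
P(Grade ∈ {B, D}) = 0.150 + 0.176 = 0.326; P(Supplier=S5, Grade ∈ {B, D}) = 0.086 + 0.072 = 0.158.
P(Supplier=S5 | Grade ∈ {B, D}) = 0.158/0.326 = 0.4847.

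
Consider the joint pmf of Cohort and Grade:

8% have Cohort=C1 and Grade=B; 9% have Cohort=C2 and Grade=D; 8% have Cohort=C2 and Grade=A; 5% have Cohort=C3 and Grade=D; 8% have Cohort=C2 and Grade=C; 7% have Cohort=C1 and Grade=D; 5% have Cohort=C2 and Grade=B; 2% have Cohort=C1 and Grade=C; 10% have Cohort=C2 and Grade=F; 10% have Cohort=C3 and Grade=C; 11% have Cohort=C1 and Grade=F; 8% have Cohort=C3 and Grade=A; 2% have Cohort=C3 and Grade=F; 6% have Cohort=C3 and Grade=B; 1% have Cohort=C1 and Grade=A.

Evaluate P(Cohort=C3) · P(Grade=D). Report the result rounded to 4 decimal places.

P(Cohort=C3) = 0.08 + 0.06 + 0.10 + 0.05 + 0.02 = 0.31.
P(Grade=D) = 0.07 + 0.09 + 0.05 = 0.21.
Product: 0.31 × 0.21 = 0.0651.

0.0651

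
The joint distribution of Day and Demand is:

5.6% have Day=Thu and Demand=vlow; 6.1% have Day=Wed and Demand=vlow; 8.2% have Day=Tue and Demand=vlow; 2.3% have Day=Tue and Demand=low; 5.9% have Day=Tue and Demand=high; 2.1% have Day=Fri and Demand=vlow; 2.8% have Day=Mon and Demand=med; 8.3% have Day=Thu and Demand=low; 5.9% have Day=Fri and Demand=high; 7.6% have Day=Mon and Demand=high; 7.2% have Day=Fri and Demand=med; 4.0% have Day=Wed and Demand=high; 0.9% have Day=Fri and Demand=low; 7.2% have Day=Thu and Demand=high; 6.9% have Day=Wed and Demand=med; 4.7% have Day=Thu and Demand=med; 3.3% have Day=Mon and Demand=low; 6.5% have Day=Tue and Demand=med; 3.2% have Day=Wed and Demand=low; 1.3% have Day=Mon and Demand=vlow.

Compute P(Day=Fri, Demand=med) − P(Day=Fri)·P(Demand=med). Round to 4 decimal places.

0.0268

P(Day=Fri) = 0.021 + 0.009 + 0.072 + 0.059 = 0.161.
P(Demand=med) = 0.028 + 0.065 + 0.069 + 0.047 + 0.072 = 0.281.
P(Day=Fri, Demand=med) − P(Day=Fri)P(Demand=med) = 0.072 − 0.161×0.281 = 0.0268.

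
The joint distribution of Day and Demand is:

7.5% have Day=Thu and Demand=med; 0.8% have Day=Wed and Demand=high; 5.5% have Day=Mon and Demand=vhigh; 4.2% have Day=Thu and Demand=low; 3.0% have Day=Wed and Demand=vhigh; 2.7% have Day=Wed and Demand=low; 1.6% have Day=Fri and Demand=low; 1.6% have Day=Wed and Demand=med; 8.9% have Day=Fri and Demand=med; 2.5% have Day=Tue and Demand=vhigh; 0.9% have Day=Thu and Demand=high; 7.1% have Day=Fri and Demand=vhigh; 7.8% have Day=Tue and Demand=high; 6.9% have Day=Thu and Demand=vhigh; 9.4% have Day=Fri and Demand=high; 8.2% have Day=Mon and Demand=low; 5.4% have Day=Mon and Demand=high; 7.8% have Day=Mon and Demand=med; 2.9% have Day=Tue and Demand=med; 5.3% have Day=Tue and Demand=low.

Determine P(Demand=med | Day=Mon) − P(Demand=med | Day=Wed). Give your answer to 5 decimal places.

0.09243

P(Day=Mon) = 0.082 + 0.078 + 0.054 + 0.055 = 0.269; P(Demand=med | Day=Mon) = 0.078/0.269 = 0.289963.
P(Day=Wed) = 0.027 + 0.016 + 0.008 + 0.030 = 0.081; P(Demand=med | Day=Wed) = 0.016/0.081 = 0.197531.
Difference = 0.09243.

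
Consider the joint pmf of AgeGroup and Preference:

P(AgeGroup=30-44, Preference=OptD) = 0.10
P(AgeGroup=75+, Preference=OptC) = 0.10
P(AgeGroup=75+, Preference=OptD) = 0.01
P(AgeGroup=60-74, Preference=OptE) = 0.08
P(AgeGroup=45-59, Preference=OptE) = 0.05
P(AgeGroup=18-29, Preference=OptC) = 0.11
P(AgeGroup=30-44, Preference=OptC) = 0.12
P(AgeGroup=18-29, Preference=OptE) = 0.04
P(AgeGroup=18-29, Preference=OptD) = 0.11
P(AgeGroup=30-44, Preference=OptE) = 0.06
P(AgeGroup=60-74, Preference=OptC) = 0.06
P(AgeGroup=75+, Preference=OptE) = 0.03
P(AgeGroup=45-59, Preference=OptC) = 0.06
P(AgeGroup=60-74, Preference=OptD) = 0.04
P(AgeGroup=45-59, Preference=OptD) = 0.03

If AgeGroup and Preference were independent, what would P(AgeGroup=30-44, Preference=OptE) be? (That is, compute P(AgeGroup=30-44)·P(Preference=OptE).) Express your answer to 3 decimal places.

P(AgeGroup=30-44) = 0.12 + 0.10 + 0.06 = 0.28.
P(Preference=OptE) = 0.04 + 0.06 + 0.05 + 0.08 + 0.03 = 0.26.
Product: 0.28 × 0.26 = 0.073.

0.073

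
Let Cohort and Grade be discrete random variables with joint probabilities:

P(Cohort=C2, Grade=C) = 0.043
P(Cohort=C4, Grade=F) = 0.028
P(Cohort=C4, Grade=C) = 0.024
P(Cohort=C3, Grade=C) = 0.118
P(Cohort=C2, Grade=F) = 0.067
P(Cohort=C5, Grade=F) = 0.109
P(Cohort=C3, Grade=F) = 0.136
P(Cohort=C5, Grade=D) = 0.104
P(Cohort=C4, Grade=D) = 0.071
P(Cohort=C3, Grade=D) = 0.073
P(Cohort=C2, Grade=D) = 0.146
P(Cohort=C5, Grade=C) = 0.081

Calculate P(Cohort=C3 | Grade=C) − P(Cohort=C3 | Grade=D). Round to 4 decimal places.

0.2583

P(Grade=C) = 0.043 + 0.118 + 0.024 + 0.081 = 0.266; P(Cohort=C3 | Grade=C) = 0.118/0.266 = 0.44361.
P(Grade=D) = 0.146 + 0.073 + 0.071 + 0.104 = 0.394; P(Cohort=C3 | Grade=D) = 0.073/0.394 = 0.18528.
Difference = 0.2583.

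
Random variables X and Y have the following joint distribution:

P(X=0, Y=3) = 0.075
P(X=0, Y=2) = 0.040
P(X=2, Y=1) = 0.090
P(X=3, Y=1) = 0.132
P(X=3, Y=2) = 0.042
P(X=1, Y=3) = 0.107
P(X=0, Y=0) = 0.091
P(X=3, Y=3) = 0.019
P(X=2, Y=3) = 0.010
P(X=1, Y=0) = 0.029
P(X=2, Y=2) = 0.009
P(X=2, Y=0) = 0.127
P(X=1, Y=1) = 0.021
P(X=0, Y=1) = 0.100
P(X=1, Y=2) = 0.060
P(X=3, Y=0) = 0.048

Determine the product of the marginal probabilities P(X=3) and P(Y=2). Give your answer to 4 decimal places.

0.0364

P(X=3) = 0.048 + 0.132 + 0.042 + 0.019 = 0.241.
P(Y=2) = 0.040 + 0.060 + 0.009 + 0.042 = 0.151.
Product: 0.241 × 0.151 = 0.0364.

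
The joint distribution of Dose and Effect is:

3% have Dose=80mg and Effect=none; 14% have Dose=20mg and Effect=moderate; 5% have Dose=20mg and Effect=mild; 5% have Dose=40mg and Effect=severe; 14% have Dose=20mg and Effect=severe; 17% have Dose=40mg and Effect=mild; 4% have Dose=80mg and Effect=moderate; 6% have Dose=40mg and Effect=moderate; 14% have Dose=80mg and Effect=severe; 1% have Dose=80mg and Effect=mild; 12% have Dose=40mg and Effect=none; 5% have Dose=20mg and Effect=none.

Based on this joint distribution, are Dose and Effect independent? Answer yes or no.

no

P(Dose=40mg) = 0.40 and P(Effect=severe) = 0.33, so their product is 0.1320, but P(Dose=40mg, Effect=severe) = 0.05. Since these differ, Dose and Effect are not independent.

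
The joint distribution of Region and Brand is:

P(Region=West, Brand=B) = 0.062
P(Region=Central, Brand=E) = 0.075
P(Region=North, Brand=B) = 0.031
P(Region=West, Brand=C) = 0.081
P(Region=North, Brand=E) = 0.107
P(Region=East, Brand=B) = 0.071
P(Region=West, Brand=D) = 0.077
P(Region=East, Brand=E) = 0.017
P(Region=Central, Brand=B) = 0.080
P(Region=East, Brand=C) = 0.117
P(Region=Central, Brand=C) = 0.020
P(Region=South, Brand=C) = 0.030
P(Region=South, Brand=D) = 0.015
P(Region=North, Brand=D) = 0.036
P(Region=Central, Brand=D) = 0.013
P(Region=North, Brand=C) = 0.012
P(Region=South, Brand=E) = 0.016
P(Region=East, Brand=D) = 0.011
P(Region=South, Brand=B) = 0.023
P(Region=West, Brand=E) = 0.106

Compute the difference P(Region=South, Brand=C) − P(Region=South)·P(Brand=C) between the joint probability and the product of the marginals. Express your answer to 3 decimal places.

0.008

P(Region=South) = 0.023 + 0.030 + 0.015 + 0.016 = 0.084.
P(Brand=C) = 0.012 + 0.030 + 0.117 + 0.081 + 0.020 = 0.260.
P(Region=South, Brand=C) − P(Region=South)P(Brand=C) = 0.030 − 0.084×0.260 = 0.008.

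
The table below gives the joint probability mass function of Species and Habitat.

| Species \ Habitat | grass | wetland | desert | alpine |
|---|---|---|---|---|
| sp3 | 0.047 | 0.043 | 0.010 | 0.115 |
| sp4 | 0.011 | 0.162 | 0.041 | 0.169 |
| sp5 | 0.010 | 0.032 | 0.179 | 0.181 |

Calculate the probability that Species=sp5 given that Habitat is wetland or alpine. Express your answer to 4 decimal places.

0.3034

P(Habitat=wetland) = 0.043 + 0.162 + 0.032 = 0.237.
P(Habitat=alpine) = 0.115 + 0.169 + 0.181 = 0.465.
P(Habitat ∈ {wetland, alpine}) = 0.237 + 0.465 = 0.702; P(Species=sp5, Habitat ∈ {wetland, alpine}) = 0.032 + 0.181 = 0.213.
P(Species=sp5 | Habitat ∈ {wetland, alpine}) = 0.213/0.702 = 0.3034.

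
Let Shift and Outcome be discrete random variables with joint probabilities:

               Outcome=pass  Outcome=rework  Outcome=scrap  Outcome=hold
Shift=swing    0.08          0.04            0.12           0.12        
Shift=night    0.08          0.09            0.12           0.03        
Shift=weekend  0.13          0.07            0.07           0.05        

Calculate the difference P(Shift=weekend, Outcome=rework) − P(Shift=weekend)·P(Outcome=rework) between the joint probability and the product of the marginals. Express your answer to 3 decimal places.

0.006

P(Shift=weekend) = 0.13 + 0.07 + 0.07 + 0.05 = 0.32.
P(Outcome=rework) = 0.04 + 0.09 + 0.07 = 0.20.
P(Shift=weekend, Outcome=rework) − P(Shift=weekend)P(Outcome=rework) = 0.07 − 0.32×0.20 = 0.006.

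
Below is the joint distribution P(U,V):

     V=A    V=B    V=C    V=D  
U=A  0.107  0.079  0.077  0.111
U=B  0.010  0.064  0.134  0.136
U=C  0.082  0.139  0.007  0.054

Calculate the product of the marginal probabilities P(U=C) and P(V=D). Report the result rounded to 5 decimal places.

P(U=C) = 0.082 + 0.139 + 0.007 + 0.054 = 0.282.
P(V=D) = 0.111 + 0.136 + 0.054 = 0.301.
Product: 0.282 × 0.301 = 0.08488.

0.08488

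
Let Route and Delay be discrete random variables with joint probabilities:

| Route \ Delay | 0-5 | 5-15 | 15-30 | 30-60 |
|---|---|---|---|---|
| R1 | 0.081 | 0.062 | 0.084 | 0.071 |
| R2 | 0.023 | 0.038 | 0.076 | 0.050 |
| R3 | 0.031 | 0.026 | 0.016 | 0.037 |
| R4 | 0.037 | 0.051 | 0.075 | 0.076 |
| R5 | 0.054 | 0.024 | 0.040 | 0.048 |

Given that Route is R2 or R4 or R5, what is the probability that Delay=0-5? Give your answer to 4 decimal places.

0.1926

P(Route=R2) = 0.023 + 0.038 + 0.076 + 0.050 = 0.187.
P(Route=R4) = 0.037 + 0.051 + 0.075 + 0.076 = 0.239.
P(Route=R5) = 0.054 + 0.024 + 0.040 + 0.048 = 0.166.
P(Route ∈ {R2, R4, R5}) = 0.187 + 0.239 + 0.166 = 0.592; P(Delay=0-5, Route ∈ {R2, R4, R5}) = 0.023 + 0.037 + 0.054 = 0.114.
P(Delay=0-5 | Route ∈ {R2, R4, R5}) = 0.114/0.592 = 0.1926.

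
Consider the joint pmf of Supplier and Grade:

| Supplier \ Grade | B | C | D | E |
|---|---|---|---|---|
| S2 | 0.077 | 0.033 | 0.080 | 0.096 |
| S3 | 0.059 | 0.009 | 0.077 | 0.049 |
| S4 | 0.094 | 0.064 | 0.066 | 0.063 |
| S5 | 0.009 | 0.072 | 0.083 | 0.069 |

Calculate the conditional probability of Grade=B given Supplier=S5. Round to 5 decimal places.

P(Supplier=S5) = 0.009 + 0.072 + 0.083 + 0.069 = 0.233.
P(Grade=B | Supplier=S5) = 0.009/0.233 = 0.03863.

0.03863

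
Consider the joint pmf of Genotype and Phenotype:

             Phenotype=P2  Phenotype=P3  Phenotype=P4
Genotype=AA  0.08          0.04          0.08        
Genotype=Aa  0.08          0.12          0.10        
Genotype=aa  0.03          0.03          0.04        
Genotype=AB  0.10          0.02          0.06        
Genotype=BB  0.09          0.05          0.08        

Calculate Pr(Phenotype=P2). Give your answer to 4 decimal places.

P(Phenotype=P2) = 0.08 + 0.08 + 0.03 + 0.10 + 0.09 = 0.38.

0.3800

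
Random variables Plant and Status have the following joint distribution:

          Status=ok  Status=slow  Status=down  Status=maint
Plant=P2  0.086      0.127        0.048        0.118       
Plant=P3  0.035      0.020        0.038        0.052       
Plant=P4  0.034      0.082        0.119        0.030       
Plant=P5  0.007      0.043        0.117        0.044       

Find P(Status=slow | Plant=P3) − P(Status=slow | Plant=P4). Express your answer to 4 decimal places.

-0.1715

P(Plant=P3) = 0.035 + 0.020 + 0.038 + 0.052 = 0.145; P(Status=slow | Plant=P3) = 0.020/0.145 = 0.13793.
P(Plant=P4) = 0.034 + 0.082 + 0.119 + 0.030 = 0.265; P(Status=slow | Plant=P4) = 0.082/0.265 = 0.30943.
Difference = -0.1715.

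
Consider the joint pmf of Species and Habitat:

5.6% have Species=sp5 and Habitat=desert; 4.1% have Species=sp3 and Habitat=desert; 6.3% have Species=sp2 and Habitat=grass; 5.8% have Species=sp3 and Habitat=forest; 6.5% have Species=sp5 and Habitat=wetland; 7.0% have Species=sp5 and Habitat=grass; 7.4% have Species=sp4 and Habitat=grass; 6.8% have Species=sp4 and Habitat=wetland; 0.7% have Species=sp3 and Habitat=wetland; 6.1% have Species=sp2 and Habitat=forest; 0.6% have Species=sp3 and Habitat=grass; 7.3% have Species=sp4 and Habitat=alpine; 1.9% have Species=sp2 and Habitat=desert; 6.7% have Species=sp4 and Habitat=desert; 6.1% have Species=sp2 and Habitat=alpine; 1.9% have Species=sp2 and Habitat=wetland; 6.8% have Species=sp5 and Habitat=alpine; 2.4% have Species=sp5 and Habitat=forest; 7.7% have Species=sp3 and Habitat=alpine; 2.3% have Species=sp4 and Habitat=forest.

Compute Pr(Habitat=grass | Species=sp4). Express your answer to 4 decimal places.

P(Species=sp4) = 0.023 + 0.074 + 0.068 + 0.067 + 0.073 = 0.305.
P(Habitat=grass | Species=sp4) = 0.074/0.305 = 0.2426.

0.2426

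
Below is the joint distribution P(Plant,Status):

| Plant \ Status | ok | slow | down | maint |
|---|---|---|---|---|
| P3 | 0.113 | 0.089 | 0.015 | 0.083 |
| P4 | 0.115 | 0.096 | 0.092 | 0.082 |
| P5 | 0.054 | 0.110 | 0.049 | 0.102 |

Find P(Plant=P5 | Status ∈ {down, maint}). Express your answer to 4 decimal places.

0.3570

P(Status=down) = 0.015 + 0.092 + 0.049 = 0.156.
P(Status=maint) = 0.083 + 0.082 + 0.102 = 0.267.
P(Status ∈ {down, maint}) = 0.156 + 0.267 = 0.423; P(Plant=P5, Status ∈ {down, maint}) = 0.049 + 0.102 = 0.151.
P(Plant=P5 | Status ∈ {down, maint}) = 0.151/0.423 = 0.3570.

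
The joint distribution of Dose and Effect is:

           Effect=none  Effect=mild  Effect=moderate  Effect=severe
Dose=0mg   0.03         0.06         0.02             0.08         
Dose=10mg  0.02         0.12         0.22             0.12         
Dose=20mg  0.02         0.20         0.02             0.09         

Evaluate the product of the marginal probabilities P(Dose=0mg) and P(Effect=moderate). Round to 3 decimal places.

0.049

P(Dose=0mg) = 0.03 + 0.06 + 0.02 + 0.08 = 0.19.
P(Effect=moderate) = 0.02 + 0.22 + 0.02 = 0.26.
Product: 0.19 × 0.26 = 0.049.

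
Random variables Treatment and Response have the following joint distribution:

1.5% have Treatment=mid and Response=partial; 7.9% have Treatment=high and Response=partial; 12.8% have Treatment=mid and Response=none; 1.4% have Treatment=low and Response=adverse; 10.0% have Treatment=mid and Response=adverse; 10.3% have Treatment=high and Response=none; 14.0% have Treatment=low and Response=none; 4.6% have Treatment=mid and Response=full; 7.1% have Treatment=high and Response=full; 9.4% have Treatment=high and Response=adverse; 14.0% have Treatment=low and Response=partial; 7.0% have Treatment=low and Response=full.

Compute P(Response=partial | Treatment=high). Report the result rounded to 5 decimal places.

P(Treatment=high) = 0.103 + 0.079 + 0.071 + 0.094 = 0.347.
P(Response=partial | Treatment=high) = 0.079/0.347 = 0.22767.

0.22767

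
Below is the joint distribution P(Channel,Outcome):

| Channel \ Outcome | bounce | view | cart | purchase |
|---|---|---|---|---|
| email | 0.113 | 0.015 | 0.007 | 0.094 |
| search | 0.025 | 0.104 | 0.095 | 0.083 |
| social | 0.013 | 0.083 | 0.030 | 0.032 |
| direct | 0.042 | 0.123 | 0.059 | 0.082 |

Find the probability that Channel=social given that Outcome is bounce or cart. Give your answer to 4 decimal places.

P(Outcome=bounce) = 0.113 + 0.025 + 0.013 + 0.042 = 0.193.
P(Outcome=cart) = 0.007 + 0.095 + 0.030 + 0.059 = 0.191.
P(Outcome ∈ {bounce, cart}) = 0.193 + 0.191 = 0.384; P(Channel=social, Outcome ∈ {bounce, cart}) = 0.013 + 0.030 = 0.043.
P(Channel=social | Outcome ∈ {bounce, cart}) = 0.043/0.384 = 0.1120.

0.1120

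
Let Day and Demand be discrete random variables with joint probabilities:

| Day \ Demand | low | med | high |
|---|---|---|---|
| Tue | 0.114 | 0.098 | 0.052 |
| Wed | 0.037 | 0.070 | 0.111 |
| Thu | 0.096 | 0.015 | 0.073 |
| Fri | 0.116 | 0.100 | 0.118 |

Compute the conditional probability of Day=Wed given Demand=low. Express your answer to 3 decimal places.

0.102

P(Demand=low) = 0.114 + 0.037 + 0.096 + 0.116 = 0.363.
P(Day=Wed | Demand=low) = 0.037/0.363 = 0.102.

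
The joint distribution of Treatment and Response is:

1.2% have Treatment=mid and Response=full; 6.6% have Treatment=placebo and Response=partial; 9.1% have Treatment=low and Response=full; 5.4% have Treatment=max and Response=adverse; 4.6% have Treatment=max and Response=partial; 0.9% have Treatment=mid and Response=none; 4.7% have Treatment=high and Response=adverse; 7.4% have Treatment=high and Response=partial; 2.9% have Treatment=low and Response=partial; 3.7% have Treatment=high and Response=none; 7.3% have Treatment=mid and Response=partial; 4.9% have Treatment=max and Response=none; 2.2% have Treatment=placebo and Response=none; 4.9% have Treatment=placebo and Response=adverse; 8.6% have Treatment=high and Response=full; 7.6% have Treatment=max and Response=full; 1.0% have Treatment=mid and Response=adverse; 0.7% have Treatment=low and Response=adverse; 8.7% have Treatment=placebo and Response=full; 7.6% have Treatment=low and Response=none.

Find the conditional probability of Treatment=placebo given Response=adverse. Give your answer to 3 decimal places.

P(Response=adverse) = 0.049 + 0.007 + 0.010 + 0.047 + 0.054 = 0.167.
P(Treatment=placebo | Response=adverse) = 0.049/0.167 = 0.293.

0.293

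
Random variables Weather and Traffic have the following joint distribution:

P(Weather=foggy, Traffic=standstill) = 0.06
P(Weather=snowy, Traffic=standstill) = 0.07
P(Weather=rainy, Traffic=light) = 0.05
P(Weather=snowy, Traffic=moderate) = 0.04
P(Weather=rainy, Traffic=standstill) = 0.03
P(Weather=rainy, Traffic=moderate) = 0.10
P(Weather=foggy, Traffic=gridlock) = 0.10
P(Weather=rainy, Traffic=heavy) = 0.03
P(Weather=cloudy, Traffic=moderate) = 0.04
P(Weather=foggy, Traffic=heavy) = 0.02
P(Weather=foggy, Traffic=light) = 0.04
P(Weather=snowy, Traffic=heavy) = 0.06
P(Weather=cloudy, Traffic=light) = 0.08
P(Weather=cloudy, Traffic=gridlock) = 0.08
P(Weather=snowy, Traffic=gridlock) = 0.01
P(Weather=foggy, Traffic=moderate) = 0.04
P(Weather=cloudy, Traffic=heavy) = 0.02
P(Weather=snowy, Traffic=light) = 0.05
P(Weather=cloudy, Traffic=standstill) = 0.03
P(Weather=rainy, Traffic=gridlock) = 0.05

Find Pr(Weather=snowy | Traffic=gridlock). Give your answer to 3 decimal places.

P(Traffic=gridlock) = 0.08 + 0.05 + 0.01 + 0.10 = 0.24.
P(Weather=snowy | Traffic=gridlock) = 0.01/0.24 = 0.042.

0.042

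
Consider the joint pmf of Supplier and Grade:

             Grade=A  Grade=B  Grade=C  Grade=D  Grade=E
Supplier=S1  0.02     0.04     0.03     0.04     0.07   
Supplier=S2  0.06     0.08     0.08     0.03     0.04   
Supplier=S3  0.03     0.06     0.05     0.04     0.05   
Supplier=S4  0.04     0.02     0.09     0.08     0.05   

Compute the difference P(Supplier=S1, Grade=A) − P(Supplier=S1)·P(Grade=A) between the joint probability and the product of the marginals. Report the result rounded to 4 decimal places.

-0.0100

P(Supplier=S1) = 0.02 + 0.04 + 0.03 + 0.04 + 0.07 = 0.20.
P(Grade=A) = 0.02 + 0.06 + 0.03 + 0.04 = 0.15.
P(Supplier=S1, Grade=A) − P(Supplier=S1)P(Grade=A) = 0.02 − 0.20×0.15 = -0.0100.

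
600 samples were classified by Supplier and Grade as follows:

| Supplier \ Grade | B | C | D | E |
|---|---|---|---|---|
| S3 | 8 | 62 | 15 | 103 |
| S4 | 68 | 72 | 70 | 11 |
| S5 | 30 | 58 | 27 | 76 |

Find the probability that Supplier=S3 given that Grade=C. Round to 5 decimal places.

0.32292

Total with Grade=C: 62 + 72 + 58 = 192.
P(Supplier=S3 | Grade=C) = 62/192 = 0.32292.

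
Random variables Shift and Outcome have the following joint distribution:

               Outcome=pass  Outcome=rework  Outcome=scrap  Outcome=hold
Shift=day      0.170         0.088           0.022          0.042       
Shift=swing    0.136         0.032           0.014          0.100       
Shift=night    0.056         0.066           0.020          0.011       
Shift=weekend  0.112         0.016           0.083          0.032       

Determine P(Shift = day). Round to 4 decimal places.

0.3220

P(Shift=day) = 0.170 + 0.088 + 0.022 + 0.042 = 0.322.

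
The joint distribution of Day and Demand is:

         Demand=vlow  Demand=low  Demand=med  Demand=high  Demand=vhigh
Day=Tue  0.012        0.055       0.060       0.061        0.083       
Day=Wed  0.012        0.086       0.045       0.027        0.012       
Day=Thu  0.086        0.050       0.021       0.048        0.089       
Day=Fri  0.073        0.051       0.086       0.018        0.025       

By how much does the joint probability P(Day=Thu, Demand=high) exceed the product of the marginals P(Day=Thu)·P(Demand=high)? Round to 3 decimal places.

P(Day=Thu) = 0.086 + 0.050 + 0.021 + 0.048 + 0.089 = 0.294.
P(Demand=high) = 0.061 + 0.027 + 0.048 + 0.018 = 0.154.
P(Day=Thu, Demand=high) − P(Day=Thu)P(Demand=high) = 0.048 − 0.294×0.154 = 0.003.

0.003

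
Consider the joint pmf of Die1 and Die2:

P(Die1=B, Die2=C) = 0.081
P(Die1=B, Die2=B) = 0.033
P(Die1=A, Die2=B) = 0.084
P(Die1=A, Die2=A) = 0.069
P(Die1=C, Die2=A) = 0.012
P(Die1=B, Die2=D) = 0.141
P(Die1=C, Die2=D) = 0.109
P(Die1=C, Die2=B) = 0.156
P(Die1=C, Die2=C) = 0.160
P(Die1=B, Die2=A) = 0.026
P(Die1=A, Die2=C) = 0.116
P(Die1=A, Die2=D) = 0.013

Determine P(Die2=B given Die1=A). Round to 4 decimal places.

0.2979

P(Die1=A) = 0.069 + 0.084 + 0.116 + 0.013 = 0.282.
P(Die2=B | Die1=A) = 0.084/0.282 = 0.2979.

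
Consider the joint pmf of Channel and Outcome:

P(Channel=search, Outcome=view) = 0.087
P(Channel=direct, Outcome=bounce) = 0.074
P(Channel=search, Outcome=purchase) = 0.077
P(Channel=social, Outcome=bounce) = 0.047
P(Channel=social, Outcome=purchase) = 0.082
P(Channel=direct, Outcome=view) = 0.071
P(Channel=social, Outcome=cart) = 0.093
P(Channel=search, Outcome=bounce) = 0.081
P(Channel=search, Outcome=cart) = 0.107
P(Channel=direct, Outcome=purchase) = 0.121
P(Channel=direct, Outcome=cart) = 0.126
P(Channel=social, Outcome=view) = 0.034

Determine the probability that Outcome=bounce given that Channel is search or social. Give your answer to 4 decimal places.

0.2105

P(Channel=search) = 0.081 + 0.087 + 0.107 + 0.077 = 0.352.
P(Channel=social) = 0.047 + 0.034 + 0.093 + 0.082 = 0.256.
P(Channel ∈ {search, social}) = 0.352 + 0.256 = 0.608; P(Outcome=bounce, Channel ∈ {search, social}) = 0.081 + 0.047 = 0.128.
P(Outcome=bounce | Channel ∈ {search, social}) = 0.128/0.608 = 0.2105.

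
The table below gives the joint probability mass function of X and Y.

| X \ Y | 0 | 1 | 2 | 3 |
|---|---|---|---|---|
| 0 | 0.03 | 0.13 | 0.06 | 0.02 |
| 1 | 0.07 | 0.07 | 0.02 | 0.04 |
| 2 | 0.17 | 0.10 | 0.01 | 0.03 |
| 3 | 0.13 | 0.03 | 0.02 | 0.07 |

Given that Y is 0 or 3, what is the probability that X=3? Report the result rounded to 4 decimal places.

0.3571

P(Y=0) = 0.03 + 0.07 + 0.17 + 0.13 = 0.40.
P(Y=3) = 0.02 + 0.04 + 0.03 + 0.07 = 0.16.
P(Y ∈ {0, 3}) = 0.40 + 0.16 = 0.56; P(X=3, Y ∈ {0, 3}) = 0.13 + 0.07 = 0.20.
P(X=3 | Y ∈ {0, 3}) = 0.20/0.56 = 0.3571.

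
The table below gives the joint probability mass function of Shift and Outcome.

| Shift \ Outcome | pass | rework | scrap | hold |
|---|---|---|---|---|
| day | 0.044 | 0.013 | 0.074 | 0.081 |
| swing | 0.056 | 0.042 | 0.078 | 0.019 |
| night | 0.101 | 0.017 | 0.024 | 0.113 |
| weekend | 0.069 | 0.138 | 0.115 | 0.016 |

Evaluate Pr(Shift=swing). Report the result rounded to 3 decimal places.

0.195

P(Shift=swing) = 0.056 + 0.042 + 0.078 + 0.019 = 0.195.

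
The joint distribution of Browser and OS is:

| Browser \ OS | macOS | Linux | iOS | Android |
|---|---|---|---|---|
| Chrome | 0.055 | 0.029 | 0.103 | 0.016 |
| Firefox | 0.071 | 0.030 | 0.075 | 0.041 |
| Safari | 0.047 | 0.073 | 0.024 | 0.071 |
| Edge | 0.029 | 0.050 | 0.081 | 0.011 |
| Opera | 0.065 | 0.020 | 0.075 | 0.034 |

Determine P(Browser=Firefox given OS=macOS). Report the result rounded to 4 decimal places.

P(OS=macOS) = 0.055 + 0.071 + 0.047 + 0.029 + 0.065 = 0.267.
P(Browser=Firefox | OS=macOS) = 0.071/0.267 = 0.2659.

0.2659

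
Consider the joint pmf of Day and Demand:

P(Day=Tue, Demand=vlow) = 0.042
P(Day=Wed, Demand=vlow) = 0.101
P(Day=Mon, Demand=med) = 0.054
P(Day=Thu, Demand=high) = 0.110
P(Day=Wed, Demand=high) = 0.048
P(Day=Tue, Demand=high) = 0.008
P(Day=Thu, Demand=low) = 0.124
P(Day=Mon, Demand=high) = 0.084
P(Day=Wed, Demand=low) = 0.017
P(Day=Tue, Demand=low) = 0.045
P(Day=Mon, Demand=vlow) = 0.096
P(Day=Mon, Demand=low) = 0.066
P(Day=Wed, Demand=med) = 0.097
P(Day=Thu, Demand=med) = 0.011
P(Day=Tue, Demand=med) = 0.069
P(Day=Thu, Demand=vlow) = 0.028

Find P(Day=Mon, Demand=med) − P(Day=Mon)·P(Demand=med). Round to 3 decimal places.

P(Day=Mon) = 0.096 + 0.066 + 0.054 + 0.084 = 0.300.
P(Demand=med) = 0.054 + 0.069 + 0.097 + 0.011 = 0.231.
P(Day=Mon, Demand=med) − P(Day=Mon)P(Demand=med) = 0.054 − 0.300×0.231 = -0.015.

-0.015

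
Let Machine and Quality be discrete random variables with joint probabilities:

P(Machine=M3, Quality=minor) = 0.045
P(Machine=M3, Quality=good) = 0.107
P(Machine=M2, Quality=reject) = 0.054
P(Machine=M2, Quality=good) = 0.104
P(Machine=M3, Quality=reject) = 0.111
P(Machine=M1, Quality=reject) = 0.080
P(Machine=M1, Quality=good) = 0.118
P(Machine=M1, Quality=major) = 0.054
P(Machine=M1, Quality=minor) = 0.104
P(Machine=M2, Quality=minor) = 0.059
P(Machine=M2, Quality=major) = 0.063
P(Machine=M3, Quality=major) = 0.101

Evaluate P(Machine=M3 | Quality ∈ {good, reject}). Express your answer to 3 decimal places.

0.380

P(Quality=good) = 0.118 + 0.104 + 0.107 = 0.329.
P(Quality=reject) = 0.080 + 0.054 + 0.111 = 0.245.
P(Quality ∈ {good, reject}) = 0.329 + 0.245 = 0.574; P(Machine=M3, Quality ∈ {good, reject}) = 0.107 + 0.111 = 0.218.
P(Machine=M3 | Quality ∈ {good, reject}) = 0.218/0.574 = 0.380.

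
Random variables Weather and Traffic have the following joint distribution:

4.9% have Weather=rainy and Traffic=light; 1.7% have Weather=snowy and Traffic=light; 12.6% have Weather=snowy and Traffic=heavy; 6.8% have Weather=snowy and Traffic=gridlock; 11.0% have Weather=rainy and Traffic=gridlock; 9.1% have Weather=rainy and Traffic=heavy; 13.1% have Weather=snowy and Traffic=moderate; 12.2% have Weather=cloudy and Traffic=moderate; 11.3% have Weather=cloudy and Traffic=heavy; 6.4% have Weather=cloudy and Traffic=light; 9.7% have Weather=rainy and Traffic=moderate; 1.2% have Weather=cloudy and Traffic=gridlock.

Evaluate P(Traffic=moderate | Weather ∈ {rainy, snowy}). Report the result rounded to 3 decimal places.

0.331

P(Weather=rainy) = 0.049 + 0.097 + 0.091 + 0.110 = 0.347.
P(Weather=snowy) = 0.017 + 0.131 + 0.126 + 0.068 = 0.342.
P(Weather ∈ {rainy, snowy}) = 0.347 + 0.342 = 0.689; P(Traffic=moderate, Weather ∈ {rainy, snowy}) = 0.097 + 0.131 = 0.228.
P(Traffic=moderate | Weather ∈ {rainy, snowy}) = 0.228/0.689 = 0.331.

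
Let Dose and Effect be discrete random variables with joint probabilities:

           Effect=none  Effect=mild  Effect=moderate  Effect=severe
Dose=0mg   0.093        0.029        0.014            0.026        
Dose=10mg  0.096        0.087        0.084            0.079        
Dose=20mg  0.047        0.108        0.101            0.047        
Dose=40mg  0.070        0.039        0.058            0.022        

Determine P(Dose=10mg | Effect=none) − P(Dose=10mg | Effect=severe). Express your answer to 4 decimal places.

P(Effect=none) = 0.093 + 0.096 + 0.047 + 0.070 = 0.306; P(Dose=10mg | Effect=none) = 0.096/0.306 = 0.31373.
P(Effect=severe) = 0.026 + 0.079 + 0.047 + 0.022 = 0.174; P(Dose=10mg | Effect=severe) = 0.079/0.174 = 0.45402.
Difference = -0.1403.

-0.1403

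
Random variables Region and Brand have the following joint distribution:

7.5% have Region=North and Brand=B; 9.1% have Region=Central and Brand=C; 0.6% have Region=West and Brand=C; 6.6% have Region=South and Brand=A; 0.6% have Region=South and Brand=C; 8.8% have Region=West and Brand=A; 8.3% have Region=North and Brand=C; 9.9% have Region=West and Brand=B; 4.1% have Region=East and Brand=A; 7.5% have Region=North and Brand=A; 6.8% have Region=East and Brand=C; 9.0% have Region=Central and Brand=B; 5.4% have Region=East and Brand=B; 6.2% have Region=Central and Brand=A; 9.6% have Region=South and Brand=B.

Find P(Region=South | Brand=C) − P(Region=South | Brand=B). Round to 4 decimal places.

-0.2083

P(Brand=C) = 0.083 + 0.006 + 0.068 + 0.006 + 0.091 = 0.254; P(Region=South | Brand=C) = 0.006/0.254 = 0.02362.
P(Brand=B) = 0.075 + 0.096 + 0.054 + 0.099 + 0.090 = 0.414; P(Region=South | Brand=B) = 0.096/0.414 = 0.23188.
Difference = -0.2083.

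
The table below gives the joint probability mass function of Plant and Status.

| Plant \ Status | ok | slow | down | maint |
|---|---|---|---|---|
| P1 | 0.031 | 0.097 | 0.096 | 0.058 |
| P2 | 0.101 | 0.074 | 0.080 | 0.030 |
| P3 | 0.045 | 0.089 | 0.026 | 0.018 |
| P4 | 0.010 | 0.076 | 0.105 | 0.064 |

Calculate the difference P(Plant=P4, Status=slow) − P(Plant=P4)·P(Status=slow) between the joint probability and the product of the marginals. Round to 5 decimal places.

-0.00968

P(Plant=P4) = 0.010 + 0.076 + 0.105 + 0.064 = 0.255.
P(Status=slow) = 0.097 + 0.074 + 0.089 + 0.076 = 0.336.
P(Plant=P4, Status=slow) − P(Plant=P4)P(Status=slow) = 0.076 − 0.255×0.336 = -0.00968.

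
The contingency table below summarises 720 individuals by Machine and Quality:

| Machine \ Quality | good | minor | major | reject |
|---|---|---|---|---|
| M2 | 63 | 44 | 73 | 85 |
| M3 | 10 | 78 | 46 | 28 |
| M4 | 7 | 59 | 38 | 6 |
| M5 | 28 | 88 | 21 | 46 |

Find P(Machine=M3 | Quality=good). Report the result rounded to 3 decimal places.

Total with Quality=good: 63 + 10 + 7 + 28 = 108.
P(Machine=M3 | Quality=good) = 10/108 = 0.093.

0.093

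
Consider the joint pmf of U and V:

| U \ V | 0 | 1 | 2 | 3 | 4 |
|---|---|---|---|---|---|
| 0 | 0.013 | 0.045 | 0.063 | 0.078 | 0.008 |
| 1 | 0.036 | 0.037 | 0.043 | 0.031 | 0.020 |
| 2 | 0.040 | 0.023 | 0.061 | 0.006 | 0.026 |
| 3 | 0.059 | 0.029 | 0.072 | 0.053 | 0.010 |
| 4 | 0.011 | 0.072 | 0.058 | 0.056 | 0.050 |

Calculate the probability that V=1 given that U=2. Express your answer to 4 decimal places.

0.1474

P(U=2) = 0.040 + 0.023 + 0.061 + 0.006 + 0.026 = 0.156.
P(V=1 | U=2) = 0.023/0.156 = 0.1474.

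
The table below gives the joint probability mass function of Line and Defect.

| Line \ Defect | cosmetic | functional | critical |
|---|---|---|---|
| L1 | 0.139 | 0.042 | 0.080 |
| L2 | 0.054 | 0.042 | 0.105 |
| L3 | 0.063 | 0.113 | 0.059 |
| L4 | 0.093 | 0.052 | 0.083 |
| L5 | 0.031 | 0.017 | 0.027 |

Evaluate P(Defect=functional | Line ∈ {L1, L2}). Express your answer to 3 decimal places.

0.182

P(Line=L1) = 0.139 + 0.042 + 0.080 = 0.261.
P(Line=L2) = 0.054 + 0.042 + 0.105 = 0.201.
P(Line ∈ {L1, L2}) = 0.261 + 0.201 = 0.462; P(Defect=functional, Line ∈ {L1, L2}) = 0.042 + 0.042 = 0.084.
P(Defect=functional | Line ∈ {L1, L2}) = 0.084/0.462 = 0.182.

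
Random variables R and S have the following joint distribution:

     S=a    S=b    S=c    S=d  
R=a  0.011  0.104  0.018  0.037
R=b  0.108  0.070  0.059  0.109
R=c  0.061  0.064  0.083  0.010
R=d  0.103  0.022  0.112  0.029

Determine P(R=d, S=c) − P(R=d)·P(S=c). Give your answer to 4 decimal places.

0.0396

P(R=d) = 0.103 + 0.022 + 0.112 + 0.029 = 0.266.
P(S=c) = 0.018 + 0.059 + 0.083 + 0.112 = 0.272.
P(R=d, S=c) − P(R=d)P(S=c) = 0.112 − 0.266×0.272 = 0.0396.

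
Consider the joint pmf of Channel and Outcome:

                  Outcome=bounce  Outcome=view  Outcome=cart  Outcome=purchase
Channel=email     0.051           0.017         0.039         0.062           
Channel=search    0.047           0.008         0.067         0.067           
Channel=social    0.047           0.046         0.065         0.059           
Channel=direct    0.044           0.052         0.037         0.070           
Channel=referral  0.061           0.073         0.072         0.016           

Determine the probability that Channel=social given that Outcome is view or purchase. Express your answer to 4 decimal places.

0.2234

P(Outcome=view) = 0.017 + 0.008 + 0.046 + 0.052 + 0.073 = 0.196.
P(Outcome=purchase) = 0.062 + 0.067 + 0.059 + 0.070 + 0.016 = 0.274.
P(Outcome ∈ {view, purchase}) = 0.196 + 0.274 = 0.470; P(Channel=social, Outcome ∈ {view, purchase}) = 0.046 + 0.059 = 0.105.
P(Channel=social | Outcome ∈ {view, purchase}) = 0.105/0.470 = 0.2234.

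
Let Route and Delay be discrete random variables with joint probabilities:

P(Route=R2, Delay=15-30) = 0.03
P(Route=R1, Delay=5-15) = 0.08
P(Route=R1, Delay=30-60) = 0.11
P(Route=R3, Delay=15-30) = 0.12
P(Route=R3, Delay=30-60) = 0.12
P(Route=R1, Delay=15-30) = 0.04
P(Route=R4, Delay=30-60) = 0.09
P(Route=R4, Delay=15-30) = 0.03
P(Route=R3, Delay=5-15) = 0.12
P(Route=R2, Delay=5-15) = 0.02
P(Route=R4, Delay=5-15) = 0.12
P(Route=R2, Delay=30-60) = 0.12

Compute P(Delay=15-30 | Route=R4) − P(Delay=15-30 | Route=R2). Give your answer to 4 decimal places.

P(Route=R4) = 0.12 + 0.03 + 0.09 = 0.24; P(Delay=15-30 | Route=R4) = 0.03/0.24 = 0.12500.
P(Route=R2) = 0.02 + 0.03 + 0.12 = 0.17; P(Delay=15-30 | Route=R2) = 0.03/0.17 = 0.17647.
Difference = -0.0515.

-0.0515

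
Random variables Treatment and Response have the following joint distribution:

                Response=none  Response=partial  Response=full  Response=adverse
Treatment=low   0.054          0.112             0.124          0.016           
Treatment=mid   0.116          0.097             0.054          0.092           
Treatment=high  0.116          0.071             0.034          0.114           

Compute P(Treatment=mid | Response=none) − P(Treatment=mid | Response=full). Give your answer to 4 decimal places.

P(Response=none) = 0.054 + 0.116 + 0.116 = 0.286; P(Treatment=mid | Response=none) = 0.116/0.286 = 0.40559.
P(Response=full) = 0.124 + 0.054 + 0.034 = 0.212; P(Treatment=mid | Response=full) = 0.054/0.212 = 0.25472.
Difference = 0.1509.

0.1509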